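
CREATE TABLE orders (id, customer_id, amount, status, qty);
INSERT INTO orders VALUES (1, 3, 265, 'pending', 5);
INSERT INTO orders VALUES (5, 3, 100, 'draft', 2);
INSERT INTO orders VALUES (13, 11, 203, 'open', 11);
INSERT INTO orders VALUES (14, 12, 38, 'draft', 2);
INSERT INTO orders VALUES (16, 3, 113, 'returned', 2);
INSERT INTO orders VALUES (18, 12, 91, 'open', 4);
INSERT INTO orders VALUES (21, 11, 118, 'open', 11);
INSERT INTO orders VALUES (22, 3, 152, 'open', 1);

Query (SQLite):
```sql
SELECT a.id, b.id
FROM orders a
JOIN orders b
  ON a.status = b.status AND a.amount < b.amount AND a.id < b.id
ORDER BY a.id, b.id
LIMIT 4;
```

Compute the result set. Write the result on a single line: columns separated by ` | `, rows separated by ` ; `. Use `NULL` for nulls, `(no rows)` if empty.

18 | 21 ; 18 | 22 ; 21 | 22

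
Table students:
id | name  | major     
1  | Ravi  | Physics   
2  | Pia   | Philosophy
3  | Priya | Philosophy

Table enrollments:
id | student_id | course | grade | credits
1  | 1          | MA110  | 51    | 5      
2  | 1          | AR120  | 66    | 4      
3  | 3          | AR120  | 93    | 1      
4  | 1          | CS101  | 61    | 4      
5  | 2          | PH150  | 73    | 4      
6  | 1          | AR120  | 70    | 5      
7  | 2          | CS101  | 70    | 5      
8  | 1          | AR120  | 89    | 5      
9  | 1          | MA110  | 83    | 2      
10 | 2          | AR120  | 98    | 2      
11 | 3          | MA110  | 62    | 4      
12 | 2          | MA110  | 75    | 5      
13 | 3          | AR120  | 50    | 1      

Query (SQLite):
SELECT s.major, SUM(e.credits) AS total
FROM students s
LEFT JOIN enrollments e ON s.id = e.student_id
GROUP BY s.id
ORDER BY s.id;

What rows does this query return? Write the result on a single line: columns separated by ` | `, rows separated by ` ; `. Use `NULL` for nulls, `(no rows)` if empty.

LEFT JOIN keeps every students row; unmatched ones get NULL for enrollments columns.
Group by students.id and compute SUM(e.credits). SUM over an all-NULL group is NULL.
  1: ids {1, 2, 4, 6, 8, 9} → SUM(e.credits)=25
  2: ids {5, 7, 10, 12} → SUM(e.credits)=16
  3: ids {3, 11, 13} → SUM(e.credits)=6

Physics | 25 ; Philosophy | 16 ; Philosophy | 6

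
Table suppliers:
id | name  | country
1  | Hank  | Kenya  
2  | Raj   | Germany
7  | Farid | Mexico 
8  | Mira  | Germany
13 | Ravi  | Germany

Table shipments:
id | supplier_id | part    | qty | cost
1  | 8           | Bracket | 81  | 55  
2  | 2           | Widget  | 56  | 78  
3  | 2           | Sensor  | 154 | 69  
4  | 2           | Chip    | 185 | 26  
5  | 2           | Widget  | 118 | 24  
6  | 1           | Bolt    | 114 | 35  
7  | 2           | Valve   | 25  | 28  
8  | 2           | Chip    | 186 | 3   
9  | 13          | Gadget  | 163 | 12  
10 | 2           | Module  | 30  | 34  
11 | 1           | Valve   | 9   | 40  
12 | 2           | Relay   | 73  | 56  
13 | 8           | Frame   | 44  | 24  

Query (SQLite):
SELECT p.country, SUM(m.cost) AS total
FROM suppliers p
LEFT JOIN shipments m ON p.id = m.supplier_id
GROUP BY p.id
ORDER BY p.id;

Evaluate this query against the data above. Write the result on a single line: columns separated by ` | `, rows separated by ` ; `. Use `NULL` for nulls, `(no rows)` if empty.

Kenya | 75 ; Germany | 318 ; Mexico | NULL ; Germany | 79 ; Germany | 12

LEFT JOIN keeps every suppliers row; unmatched ones get NULL for shipments columns.
Group by suppliers.id and compute SUM(m.cost). SUM over an all-NULL group is NULL.
  1: ids {6, 11} → SUM(m.cost)=75
  2: ids {2, 3, 4, 5, 7, 8, 10, 12} → SUM(m.cost)=318
  7: ids {—} → SUM(m.cost)=NULL
  8: ids {1, 13} → SUM(m.cost)=79
  13: ids {9} → SUM(m.cost)=12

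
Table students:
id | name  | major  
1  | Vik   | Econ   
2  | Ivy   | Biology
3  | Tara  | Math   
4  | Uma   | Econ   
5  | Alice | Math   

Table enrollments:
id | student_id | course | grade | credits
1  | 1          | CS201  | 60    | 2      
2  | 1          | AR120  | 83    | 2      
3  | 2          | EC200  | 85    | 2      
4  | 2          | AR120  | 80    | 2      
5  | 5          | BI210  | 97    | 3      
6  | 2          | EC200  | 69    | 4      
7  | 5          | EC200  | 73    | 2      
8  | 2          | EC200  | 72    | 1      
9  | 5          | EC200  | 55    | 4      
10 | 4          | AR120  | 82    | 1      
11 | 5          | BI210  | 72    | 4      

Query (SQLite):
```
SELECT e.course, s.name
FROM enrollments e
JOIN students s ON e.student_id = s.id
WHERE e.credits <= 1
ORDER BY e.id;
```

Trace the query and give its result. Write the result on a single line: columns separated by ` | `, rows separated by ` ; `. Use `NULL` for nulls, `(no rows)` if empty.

EC200 | Ivy ; AR120 | Uma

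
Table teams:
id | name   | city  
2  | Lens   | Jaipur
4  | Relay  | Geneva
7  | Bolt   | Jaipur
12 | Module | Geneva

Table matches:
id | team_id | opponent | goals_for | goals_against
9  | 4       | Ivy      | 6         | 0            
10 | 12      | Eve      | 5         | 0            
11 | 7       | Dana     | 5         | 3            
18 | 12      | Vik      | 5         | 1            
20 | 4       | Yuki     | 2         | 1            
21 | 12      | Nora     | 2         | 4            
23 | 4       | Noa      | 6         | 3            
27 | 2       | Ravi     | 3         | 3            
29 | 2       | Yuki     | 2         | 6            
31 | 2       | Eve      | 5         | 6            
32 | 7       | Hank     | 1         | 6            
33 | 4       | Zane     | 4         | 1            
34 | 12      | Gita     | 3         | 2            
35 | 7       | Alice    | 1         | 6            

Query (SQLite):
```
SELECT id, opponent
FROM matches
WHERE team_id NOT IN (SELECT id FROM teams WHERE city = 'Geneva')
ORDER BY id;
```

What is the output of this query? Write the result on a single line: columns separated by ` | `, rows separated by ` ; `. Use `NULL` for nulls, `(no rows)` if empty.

11 | Dana ; 27 | Ravi ; 29 | Yuki ; 31 | Eve ; 32 | Hank ; 35 | Alice

Inner query: teams.id where city = 'Geneva'.
Outer: keep matches rows whose team_id is not in that set.
Inner query → {4, 12}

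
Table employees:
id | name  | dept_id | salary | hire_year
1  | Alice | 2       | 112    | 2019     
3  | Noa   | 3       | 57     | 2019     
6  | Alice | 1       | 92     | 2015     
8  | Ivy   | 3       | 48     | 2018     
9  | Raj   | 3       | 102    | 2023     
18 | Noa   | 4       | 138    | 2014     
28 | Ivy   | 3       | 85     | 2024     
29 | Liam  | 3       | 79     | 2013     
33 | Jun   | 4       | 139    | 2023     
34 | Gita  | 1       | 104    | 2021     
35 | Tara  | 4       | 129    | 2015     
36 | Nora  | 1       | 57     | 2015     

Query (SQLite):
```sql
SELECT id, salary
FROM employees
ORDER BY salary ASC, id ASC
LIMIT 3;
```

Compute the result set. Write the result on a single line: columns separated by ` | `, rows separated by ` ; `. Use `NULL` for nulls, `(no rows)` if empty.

8 | 48 ; 3 | 57 ; 36 | 57

Sort by salary asc, tiebreak id asc: (48, id=8), (57, id=3), (57, id=36), (79, id=29), (85, id=28), (92, id=6) …. Take first 3.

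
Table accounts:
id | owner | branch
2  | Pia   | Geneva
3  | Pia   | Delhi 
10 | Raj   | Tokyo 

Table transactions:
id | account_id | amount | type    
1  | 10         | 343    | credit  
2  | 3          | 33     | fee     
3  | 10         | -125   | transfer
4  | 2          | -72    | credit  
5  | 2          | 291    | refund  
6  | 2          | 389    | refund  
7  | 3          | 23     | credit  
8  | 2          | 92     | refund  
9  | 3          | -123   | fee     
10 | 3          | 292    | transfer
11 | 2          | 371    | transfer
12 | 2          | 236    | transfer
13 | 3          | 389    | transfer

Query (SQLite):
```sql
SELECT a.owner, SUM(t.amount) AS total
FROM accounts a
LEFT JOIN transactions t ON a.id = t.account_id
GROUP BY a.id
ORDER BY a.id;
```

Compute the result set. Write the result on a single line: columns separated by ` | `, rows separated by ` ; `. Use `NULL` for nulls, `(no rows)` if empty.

LEFT JOIN keeps every accounts row; unmatched ones get NULL for transactions columns.
Group by accounts.id and compute SUM(t.amount). SUM over an all-NULL group is NULL.
  2: ids {4, 5, 6, 8, 11, 12} → SUM(t.amount)=1307
  3: ids {2, 7, 9, 10, 13} → SUM(t.amount)=614
  10: ids {1, 3} → SUM(t.amount)=218

Pia | 1307 ; Pia | 614 ; Raj | 218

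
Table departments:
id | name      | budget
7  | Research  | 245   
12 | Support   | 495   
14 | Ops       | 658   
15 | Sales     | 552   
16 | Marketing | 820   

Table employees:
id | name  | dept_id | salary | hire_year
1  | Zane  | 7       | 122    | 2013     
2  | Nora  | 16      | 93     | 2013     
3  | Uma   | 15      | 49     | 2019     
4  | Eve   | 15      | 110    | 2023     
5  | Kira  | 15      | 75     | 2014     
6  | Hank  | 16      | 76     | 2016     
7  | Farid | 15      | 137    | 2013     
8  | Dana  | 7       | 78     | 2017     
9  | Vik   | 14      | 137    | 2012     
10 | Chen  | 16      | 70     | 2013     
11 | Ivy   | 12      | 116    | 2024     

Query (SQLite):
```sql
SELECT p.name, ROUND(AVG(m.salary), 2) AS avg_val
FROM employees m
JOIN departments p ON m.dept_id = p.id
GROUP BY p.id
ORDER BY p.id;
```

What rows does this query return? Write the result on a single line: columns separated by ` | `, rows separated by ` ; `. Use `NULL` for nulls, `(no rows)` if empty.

Research | 100 ; Support | 116 ; Ops | 137 ; Sales | 92.75 ; Marketing | 79.67

Join each employees row to its departments via dept_id.
Group joined rows by departments.id; compute ROUND(AVG(m.salary), 2) per group.
  7: ids {1, 8} → ROUND(AVG(m.salary), 2)=100
  12: ids {11} → ROUND(AVG(m.salary), 2)=116
  14: ids {9} → ROUND(AVG(m.salary), 2)=137
  15: ids {3, 4, 5, 7} → ROUND(AVG(m.salary), 2)=92.75
  16: ids {2, 6, 10} → ROUND(AVG(m.salary), 2)=79.67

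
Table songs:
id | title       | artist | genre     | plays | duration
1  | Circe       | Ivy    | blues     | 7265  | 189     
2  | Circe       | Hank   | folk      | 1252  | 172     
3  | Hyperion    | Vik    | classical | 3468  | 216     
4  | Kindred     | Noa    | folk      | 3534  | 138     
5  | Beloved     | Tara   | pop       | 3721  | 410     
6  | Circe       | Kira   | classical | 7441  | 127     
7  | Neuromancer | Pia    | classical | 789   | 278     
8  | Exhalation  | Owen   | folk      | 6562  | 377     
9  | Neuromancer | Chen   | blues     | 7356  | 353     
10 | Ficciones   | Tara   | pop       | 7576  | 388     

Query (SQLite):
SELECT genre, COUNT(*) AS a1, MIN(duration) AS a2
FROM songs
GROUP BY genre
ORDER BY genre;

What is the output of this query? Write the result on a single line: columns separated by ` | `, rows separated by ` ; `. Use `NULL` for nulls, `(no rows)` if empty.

blues | 2 | 189 ; classical | 3 | 127 ; folk | 3 | 138 ; pop | 2 | 388

Group songs by genre.
Per group compute: COUNT(*), MIN(duration).
  blues: ids {1, 9} → COUNT(*)=2, MIN(duration)=189
  classical: ids {3, 6, 7} → COUNT(*)=3, MIN(duration)=127
  folk: ids {2, 4, 8} → COUNT(*)=3, MIN(duration)=138
  pop: ids {5, 10} → COUNT(*)=2, MIN(duration)=388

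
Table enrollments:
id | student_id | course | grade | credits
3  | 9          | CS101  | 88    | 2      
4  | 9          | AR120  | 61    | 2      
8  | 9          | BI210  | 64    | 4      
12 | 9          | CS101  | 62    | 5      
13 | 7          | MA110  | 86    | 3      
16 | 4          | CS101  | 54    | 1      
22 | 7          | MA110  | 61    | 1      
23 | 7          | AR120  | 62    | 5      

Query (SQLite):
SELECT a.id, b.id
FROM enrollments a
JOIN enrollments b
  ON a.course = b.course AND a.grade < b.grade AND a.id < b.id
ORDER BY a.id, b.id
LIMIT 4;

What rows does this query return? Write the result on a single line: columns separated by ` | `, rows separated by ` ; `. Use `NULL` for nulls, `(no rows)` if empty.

4 | 23

Pairs (a,b) with same course, a.grade < b.grade, a.id < b.id.
course groups: AR120:{4,23} BI210:{8} CS101:{3,12,16} MA110:{13,22}
Ordered by (a.id, b.id); first 4.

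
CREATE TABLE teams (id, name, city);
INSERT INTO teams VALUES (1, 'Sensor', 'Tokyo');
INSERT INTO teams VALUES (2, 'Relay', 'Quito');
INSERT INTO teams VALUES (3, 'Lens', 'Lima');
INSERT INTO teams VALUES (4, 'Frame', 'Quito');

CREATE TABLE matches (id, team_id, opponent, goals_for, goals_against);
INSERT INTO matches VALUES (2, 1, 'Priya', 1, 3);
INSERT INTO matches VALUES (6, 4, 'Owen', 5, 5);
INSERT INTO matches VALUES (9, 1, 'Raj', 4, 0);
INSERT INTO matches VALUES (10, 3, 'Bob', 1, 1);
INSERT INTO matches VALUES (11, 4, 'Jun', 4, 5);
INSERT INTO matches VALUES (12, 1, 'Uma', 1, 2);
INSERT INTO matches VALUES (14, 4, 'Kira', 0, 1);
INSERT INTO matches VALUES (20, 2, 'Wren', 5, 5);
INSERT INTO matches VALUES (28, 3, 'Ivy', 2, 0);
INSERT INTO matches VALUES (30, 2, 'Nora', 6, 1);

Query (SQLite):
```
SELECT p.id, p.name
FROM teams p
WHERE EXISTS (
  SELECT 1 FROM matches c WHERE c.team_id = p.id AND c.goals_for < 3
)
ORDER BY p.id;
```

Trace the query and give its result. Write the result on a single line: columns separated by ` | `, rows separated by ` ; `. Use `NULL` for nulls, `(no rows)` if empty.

1 | Sensor ; 3 | Lens ; 4 | Frame

For each teams row, check whether any matches with matching team_id has goals_for < 3.
Keep rows where that is true.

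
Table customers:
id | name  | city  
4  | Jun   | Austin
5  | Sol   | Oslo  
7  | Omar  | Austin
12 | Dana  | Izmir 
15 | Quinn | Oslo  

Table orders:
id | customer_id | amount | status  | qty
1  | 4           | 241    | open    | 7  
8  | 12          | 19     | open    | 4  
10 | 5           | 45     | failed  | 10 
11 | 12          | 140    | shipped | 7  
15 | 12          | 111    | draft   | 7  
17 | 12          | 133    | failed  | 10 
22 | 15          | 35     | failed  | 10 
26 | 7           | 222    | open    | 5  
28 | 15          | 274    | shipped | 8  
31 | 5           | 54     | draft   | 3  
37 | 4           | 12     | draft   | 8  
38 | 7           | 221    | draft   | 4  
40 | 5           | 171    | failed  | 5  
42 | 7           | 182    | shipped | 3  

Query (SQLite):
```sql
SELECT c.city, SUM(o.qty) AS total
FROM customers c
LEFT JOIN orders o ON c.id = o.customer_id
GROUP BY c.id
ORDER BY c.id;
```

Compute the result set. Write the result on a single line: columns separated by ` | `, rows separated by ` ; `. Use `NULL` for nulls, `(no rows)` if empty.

LEFT JOIN keeps every customers row; unmatched ones get NULL for orders columns.
Group by customers.id and compute SUM(o.qty). SUM over an all-NULL group is NULL.
  4: ids {1, 37} → SUM(o.qty)=15
  5: ids {10, 31, 40} → SUM(o.qty)=18
  7: ids {26, 38, 42} → SUM(o.qty)=12
  12: ids {8, 11, 15, 17} → SUM(o.qty)=28
  15: ids {22, 28} → SUM(o.qty)=18

Austin | 15 ; Oslo | 18 ; Austin | 12 ; Izmir | 28 ; Oslo | 18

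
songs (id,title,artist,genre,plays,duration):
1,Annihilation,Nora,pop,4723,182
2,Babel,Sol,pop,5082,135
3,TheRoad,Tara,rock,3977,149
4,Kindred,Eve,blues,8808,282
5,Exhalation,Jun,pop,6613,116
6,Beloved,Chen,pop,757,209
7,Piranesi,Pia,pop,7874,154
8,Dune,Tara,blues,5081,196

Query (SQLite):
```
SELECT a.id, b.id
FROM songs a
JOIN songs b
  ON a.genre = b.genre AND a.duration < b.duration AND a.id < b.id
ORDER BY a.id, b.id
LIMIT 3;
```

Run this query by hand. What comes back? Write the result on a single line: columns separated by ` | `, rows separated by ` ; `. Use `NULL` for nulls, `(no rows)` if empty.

1 | 6 ; 2 | 6 ; 2 | 7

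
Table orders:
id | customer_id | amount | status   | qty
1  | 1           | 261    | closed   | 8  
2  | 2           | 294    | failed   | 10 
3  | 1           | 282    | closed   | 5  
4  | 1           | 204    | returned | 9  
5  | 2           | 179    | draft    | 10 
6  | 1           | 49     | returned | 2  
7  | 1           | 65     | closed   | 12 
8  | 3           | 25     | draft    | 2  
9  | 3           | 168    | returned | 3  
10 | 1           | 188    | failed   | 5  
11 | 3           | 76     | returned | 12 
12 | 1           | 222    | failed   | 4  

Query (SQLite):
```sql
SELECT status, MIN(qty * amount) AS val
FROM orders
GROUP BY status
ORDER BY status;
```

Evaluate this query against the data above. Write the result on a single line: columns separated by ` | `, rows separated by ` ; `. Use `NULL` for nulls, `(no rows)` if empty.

closed | 780 ; draft | 50 ; failed | 888 ; returned | 98

For each row compute qty * amount.
Group by status; take MIN of the expression per group.
  closed: ids {1, 3, 7} → MIN(qty * amount)=780
  draft: ids {5, 8} → MIN(qty * amount)=50
  failed: ids {2, 10, 12} → MIN(qty * amount)=888
  returned: ids {4, 6, 9, 11} → MIN(qty * amount)=98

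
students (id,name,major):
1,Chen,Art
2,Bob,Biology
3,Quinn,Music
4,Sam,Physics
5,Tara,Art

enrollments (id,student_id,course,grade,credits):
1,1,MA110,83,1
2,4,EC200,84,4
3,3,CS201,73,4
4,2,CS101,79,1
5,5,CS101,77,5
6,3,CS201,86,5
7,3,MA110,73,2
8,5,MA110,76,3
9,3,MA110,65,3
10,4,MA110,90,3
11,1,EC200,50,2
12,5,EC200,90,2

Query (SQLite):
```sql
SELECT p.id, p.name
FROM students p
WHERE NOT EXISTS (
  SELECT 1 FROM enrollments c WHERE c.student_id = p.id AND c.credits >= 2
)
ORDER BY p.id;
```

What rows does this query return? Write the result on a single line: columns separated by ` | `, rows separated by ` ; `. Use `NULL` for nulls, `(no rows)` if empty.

2 | Bob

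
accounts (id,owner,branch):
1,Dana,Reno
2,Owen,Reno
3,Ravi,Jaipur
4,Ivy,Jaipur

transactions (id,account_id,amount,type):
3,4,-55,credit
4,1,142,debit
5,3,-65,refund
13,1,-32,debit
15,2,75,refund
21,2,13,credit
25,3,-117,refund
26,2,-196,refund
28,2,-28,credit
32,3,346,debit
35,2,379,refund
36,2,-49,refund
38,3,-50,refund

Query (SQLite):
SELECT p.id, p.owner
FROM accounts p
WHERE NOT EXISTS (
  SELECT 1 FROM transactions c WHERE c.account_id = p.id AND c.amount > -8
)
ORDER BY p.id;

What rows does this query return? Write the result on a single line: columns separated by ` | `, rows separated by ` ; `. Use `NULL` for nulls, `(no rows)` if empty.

For each accounts row, check whether any transactions with matching account_id has amount > -8.
Keep rows where that is false.

4 | Ivy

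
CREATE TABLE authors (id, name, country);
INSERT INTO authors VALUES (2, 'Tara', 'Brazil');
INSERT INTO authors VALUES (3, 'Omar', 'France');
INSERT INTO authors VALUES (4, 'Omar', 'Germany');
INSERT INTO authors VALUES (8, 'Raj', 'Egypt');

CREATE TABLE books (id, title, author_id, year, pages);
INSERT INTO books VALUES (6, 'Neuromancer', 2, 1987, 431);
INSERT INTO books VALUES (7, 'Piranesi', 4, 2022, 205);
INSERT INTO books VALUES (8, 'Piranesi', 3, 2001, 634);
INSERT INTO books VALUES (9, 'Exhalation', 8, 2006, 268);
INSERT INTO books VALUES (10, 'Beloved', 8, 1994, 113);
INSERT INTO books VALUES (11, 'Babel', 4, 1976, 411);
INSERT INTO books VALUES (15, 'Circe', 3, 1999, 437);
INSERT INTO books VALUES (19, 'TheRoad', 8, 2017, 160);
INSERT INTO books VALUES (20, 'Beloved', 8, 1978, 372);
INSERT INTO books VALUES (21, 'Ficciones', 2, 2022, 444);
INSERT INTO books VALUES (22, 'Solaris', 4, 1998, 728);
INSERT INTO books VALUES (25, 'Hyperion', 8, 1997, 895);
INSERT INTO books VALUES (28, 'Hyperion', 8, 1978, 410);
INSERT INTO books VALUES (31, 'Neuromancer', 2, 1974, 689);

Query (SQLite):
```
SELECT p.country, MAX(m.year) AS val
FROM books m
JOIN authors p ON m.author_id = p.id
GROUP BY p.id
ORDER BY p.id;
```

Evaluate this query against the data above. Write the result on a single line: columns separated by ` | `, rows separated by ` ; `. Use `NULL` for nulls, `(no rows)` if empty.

Brazil | 2022 ; France | 2001 ; Germany | 2022 ; Egypt | 2017

Join each books row to its authors via author_id.
Group joined rows by authors.id; compute MAX(m.year) per group.
  2: ids {6, 21, 31} → MAX(m.year)=2022
  3: ids {8, 15} → MAX(m.year)=2001
  4: ids {7, 11, 22} → MAX(m.year)=2022
  8: ids {9, 10, 19, 20, 25, 28} → MAX(m.year)=2017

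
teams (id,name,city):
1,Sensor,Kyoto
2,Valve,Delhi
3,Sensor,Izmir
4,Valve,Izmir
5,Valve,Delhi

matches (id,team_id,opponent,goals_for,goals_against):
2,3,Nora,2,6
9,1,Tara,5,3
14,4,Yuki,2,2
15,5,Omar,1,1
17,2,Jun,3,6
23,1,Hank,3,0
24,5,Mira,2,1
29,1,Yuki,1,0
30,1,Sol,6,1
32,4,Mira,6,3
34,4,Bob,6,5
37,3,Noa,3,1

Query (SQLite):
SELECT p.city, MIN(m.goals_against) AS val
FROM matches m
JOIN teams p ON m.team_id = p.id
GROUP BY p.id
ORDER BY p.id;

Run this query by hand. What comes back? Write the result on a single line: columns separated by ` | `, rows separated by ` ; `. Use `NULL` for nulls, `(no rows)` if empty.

Kyoto | 0 ; Delhi | 6 ; Izmir | 1 ; Izmir | 2 ; Delhi | 1

Join each matches row to its teams via team_id.
Group joined rows by teams.id; compute MIN(m.goals_against) per group.
  1: ids {9, 23, 29, 30} → MIN(m.goals_against)=0
  2: ids {17} → MIN(m.goals_against)=6
  3: ids {2, 37} → MIN(m.goals_against)=1
  4: ids {14, 32, 34} → MIN(m.goals_against)=2
  5: ids {15, 24} → MIN(m.goals_against)=1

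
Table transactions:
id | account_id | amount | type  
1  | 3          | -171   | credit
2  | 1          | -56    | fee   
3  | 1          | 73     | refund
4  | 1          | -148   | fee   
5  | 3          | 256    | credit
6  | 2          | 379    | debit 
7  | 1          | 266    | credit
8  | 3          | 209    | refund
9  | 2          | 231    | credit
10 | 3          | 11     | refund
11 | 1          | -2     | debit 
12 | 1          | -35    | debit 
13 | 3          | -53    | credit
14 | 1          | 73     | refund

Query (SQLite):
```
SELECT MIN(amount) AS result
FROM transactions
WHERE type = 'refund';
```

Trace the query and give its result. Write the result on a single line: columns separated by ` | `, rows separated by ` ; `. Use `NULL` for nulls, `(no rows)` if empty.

Rows where type='refund' → amount values: [73, 209, 11, 73].
MIN of non-NULL values = 11.

11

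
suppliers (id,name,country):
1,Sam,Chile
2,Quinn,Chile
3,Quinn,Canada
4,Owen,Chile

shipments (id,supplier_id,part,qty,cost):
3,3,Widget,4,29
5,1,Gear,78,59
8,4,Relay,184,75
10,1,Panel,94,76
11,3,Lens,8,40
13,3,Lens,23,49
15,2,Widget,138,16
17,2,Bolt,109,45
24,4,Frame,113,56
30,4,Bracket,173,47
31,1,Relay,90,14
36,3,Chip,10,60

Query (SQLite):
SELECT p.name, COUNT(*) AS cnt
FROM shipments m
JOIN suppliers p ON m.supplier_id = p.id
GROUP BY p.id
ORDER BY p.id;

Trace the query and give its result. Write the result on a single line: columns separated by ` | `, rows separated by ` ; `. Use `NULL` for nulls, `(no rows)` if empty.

Sam | 3 ; Quinn | 2 ; Quinn | 4 ; Owen | 3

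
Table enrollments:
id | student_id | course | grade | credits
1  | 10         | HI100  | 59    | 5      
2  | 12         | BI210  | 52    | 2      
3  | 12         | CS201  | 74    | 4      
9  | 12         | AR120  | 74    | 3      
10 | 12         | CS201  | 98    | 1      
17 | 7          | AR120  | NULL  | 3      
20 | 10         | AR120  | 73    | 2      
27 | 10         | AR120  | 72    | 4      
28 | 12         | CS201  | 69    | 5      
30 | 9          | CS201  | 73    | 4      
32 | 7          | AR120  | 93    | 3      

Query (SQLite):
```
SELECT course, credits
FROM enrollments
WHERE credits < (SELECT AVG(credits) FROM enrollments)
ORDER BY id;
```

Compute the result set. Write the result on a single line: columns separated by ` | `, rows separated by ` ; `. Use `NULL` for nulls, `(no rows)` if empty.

BI210 | 2 ; AR120 | 3 ; CS201 | 1 ; AR120 | 3 ; AR120 | 2 ; AR120 | 3

Scalar subquery: AVG(credits) over all enrollments rows = 3.272727 (≈; comparison uses full precision).
Keep rows where credits < that value.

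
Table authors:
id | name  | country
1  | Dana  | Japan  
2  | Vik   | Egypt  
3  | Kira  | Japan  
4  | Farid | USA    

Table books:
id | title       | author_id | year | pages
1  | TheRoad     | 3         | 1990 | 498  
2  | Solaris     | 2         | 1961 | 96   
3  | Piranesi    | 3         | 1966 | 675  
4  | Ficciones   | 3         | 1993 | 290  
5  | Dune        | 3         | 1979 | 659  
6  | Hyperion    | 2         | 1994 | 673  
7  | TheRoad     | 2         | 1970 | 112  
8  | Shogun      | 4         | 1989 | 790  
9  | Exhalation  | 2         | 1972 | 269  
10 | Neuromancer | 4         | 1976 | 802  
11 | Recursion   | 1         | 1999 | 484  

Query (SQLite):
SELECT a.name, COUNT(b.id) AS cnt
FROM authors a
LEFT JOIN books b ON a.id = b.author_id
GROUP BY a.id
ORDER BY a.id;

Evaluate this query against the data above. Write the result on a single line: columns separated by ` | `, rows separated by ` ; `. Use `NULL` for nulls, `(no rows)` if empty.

Dana | 1 ; Vik | 4 ; Kira | 4 ; Farid | 2

LEFT JOIN keeps every authors row; unmatched ones get NULL for books columns.
Group by authors.id and compute COUNT(b.id). COUNT(col) of an all-NULL group is 0.
  1: ids {11} → COUNT(b.id)=1
  2: ids {2, 6, 7, 9} → COUNT(b.id)=4
  3: ids {1, 3, 4, 5} → COUNT(b.id)=4
  4: ids {8, 10} → COUNT(b.id)=2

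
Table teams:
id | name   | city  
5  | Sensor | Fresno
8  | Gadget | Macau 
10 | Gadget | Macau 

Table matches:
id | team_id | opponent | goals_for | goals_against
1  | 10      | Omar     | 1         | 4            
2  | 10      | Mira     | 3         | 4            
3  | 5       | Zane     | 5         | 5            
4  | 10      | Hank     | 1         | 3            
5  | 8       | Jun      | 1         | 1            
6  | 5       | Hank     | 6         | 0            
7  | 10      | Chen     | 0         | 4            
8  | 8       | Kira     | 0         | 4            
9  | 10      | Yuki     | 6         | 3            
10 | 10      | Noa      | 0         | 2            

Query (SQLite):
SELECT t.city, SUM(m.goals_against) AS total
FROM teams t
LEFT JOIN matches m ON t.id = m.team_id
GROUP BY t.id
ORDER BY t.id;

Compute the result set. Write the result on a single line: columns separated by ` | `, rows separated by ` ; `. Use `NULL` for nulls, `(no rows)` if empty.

LEFT JOIN keeps every teams row; unmatched ones get NULL for matches columns.
Group by teams.id and compute SUM(m.goals_against). SUM over an all-NULL group is NULL.
  5: ids {3, 6} → SUM(m.goals_against)=5
  8: ids {5, 8} → SUM(m.goals_against)=5
  10: ids {1, 2, 4, 7, 9, 10} → SUM(m.goals_against)=20

Fresno | 5 ; Macau | 5 ; Macau | 20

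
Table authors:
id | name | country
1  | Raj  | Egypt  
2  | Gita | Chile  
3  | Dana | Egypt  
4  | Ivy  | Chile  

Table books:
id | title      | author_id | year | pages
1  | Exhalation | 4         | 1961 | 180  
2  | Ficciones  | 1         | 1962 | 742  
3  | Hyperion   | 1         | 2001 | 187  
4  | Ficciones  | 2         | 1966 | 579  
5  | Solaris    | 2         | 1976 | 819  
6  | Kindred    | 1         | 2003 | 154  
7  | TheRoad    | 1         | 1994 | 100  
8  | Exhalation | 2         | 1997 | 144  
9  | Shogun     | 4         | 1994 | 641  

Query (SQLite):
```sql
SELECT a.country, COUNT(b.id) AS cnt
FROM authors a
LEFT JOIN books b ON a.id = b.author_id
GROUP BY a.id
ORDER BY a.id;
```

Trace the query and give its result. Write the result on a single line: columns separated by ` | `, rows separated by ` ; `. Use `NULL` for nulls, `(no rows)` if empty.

Egypt | 4 ; Chile | 3 ; Egypt | 0 ; Chile | 2

LEFT JOIN keeps every authors row; unmatched ones get NULL for books columns.
Group by authors.id and compute COUNT(b.id). COUNT(col) of an all-NULL group is 0.
  1: ids {2, 3, 6, 7} → COUNT(b.id)=4
  2: ids {4, 5, 8} → COUNT(b.id)=3
  3: ids {—} → COUNT(b.id)=0
  4: ids {1, 9} → COUNT(b.id)=2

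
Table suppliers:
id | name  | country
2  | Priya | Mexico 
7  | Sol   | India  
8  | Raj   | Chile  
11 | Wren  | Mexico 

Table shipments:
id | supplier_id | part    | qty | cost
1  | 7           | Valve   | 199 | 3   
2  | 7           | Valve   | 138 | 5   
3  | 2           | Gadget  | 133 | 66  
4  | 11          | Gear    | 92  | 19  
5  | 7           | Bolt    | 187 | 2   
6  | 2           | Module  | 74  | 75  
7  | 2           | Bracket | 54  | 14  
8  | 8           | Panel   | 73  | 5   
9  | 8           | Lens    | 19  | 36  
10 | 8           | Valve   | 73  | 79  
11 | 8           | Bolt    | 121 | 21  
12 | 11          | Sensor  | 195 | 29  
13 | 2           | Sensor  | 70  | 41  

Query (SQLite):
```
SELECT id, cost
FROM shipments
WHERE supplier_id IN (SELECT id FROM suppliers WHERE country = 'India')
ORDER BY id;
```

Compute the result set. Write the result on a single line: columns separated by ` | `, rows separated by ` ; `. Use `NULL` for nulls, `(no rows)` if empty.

1 | 3 ; 2 | 5 ; 5 | 2

Inner query: suppliers.id where country = 'India'.
Outer: keep shipments rows whose supplier_id is in that set.
Inner query → {7}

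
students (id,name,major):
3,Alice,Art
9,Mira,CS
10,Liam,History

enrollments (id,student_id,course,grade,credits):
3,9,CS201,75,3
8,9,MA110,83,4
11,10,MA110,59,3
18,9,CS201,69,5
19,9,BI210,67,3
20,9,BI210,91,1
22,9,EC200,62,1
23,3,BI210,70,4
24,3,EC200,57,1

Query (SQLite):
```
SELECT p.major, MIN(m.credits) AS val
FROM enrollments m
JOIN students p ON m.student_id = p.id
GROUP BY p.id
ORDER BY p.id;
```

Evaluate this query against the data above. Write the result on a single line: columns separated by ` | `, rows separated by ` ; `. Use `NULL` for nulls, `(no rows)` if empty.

Art | 1 ; CS | 1 ; History | 3

Join each enrollments row to its students via student_id.
Group joined rows by students.id; compute MIN(m.credits) per group.
  3: ids {23, 24} → MIN(m.credits)=1
  9: ids {3, 8, 18, 19, 20, 22} → MIN(m.credits)=1
  10: ids {11} → MIN(m.credits)=3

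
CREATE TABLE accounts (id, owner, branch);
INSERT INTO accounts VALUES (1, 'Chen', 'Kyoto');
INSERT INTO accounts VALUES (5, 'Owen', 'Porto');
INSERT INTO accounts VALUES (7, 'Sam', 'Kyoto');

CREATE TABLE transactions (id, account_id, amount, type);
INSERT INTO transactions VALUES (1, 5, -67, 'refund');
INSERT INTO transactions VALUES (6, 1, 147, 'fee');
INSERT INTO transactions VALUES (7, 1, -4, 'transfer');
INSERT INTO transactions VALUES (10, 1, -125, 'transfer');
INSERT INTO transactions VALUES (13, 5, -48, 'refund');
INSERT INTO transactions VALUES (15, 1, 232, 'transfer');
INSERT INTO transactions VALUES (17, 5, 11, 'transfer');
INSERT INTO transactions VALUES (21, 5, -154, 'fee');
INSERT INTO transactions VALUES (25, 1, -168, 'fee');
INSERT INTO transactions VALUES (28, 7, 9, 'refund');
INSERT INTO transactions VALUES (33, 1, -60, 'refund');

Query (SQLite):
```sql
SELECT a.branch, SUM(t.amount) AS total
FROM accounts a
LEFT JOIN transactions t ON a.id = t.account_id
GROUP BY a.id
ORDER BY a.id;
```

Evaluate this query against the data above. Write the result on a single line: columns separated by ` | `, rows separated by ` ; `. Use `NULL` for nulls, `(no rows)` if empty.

Kyoto | 22 ; Porto | -258 ; Kyoto | 9

LEFT JOIN keeps every accounts row; unmatched ones get NULL for transactions columns.
Group by accounts.id and compute SUM(t.amount). SUM over an all-NULL group is NULL.
  1: ids {6, 7, 10, 15, 25, 33} → SUM(t.amount)=22
  5: ids {1, 13, 17, 21} → SUM(t.amount)=-258
  7: ids {28} → SUM(t.amount)=9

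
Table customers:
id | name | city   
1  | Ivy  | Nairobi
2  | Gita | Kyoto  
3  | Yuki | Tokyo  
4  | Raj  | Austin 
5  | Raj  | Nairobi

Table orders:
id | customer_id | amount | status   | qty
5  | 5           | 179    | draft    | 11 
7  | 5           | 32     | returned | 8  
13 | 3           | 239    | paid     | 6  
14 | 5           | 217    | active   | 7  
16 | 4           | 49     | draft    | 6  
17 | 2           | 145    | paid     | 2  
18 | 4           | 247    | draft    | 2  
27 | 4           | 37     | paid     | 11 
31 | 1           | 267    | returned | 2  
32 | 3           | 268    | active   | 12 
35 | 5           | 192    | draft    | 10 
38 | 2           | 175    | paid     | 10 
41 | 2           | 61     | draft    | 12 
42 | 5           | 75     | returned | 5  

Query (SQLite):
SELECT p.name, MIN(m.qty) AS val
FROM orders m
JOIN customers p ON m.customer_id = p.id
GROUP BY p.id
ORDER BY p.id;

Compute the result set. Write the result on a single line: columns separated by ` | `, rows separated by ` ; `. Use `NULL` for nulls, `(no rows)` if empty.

Join each orders row to its customers via customer_id.
Group joined rows by customers.id; compute MIN(m.qty) per group.
  1: ids {31} → MIN(m.qty)=2
  2: ids {17, 38, 41} → MIN(m.qty)=2
  3: ids {13, 32} → MIN(m.qty)=6
  4: ids {16, 18, 27} → MIN(m.qty)=2
  5: ids {5, 7, 14, 35, 42} → MIN(m.qty)=5

Ivy | 2 ; Gita | 2 ; Yuki | 6 ; Raj | 2 ; Raj | 5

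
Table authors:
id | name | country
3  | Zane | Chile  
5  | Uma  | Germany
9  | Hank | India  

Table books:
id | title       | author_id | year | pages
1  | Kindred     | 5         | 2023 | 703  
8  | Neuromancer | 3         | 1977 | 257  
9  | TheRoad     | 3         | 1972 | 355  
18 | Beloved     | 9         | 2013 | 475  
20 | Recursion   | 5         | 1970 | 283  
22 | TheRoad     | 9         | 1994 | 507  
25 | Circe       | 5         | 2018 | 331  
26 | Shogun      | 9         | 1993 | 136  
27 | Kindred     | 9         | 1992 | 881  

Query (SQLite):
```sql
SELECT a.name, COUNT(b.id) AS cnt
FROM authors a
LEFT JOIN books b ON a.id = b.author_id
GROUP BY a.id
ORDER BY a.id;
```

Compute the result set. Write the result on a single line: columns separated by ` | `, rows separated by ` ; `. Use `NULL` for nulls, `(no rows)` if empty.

LEFT JOIN keeps every authors row; unmatched ones get NULL for books columns.
Group by authors.id and compute COUNT(b.id). COUNT(col) of an all-NULL group is 0.
  3: ids {8, 9} → COUNT(b.id)=2
  5: ids {1, 20, 25} → COUNT(b.id)=3
  9: ids {18, 22, 26, 27} → COUNT(b.id)=4

Zane | 2 ; Uma | 3 ; Hank | 4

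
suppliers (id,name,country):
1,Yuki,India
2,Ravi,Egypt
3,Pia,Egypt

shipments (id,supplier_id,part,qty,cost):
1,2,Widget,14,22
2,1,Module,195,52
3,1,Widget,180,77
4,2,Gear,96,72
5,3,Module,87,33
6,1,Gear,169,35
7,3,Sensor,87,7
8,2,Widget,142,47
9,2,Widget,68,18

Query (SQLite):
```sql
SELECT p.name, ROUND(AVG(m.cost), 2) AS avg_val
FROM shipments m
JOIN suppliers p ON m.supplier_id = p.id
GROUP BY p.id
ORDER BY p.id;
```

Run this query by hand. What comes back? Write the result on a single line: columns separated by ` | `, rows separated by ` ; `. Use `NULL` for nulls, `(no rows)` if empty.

Join each shipments row to its suppliers via supplier_id.
Group joined rows by suppliers.id; compute ROUND(AVG(m.cost), 2) per group.
  1: ids {2, 3, 6} → ROUND(AVG(m.cost), 2)=54.67
  2: ids {1, 4, 8, 9} → ROUND(AVG(m.cost), 2)=39.75
  3: ids {5, 7} → ROUND(AVG(m.cost), 2)=20

Yuki | 54.67 ; Ravi | 39.75 ; Pia | 20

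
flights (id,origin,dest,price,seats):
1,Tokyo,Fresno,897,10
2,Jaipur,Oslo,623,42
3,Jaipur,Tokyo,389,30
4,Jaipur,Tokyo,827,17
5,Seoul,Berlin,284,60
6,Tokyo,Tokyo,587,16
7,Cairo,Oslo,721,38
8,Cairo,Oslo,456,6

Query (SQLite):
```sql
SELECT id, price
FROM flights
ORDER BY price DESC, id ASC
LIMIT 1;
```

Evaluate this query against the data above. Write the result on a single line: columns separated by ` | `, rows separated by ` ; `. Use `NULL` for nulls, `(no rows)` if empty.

1 | 897

Sort by price desc, tiebreak id asc: (897, id=1), (827, id=4), (721, id=7), (623, id=2) …. Take first 1.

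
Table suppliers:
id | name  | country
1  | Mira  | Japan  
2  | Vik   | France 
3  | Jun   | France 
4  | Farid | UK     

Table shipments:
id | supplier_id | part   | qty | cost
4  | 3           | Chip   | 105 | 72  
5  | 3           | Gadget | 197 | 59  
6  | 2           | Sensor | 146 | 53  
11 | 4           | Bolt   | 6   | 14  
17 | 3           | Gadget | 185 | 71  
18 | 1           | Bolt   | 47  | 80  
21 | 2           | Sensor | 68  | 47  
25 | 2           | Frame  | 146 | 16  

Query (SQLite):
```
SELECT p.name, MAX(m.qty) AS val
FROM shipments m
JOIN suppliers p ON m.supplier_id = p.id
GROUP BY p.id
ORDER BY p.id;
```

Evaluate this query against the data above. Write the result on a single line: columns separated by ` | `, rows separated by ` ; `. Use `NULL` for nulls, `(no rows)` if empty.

Join each shipments row to its suppliers via supplier_id.
Group joined rows by suppliers.id; compute MAX(m.qty) per group.
  1: ids {18} → MAX(m.qty)=47
  2: ids {6, 21, 25} → MAX(m.qty)=146
  3: ids {4, 5, 17} → MAX(m.qty)=197
  4: ids {11} → MAX(m.qty)=6

Mira | 47 ; Vik | 146 ; Jun | 197 ; Farid | 6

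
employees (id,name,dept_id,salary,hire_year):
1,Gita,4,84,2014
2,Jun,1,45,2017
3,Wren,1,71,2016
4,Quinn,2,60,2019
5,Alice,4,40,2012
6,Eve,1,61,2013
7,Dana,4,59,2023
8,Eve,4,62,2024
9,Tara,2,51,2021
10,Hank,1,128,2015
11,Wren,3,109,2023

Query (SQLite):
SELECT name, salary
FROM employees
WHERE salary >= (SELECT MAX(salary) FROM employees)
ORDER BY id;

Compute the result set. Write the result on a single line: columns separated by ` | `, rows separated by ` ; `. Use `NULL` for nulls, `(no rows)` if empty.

Hank | 128

Scalar subquery: MAX(salary) over all employees rows = 128.
Keep rows where salary >= that value.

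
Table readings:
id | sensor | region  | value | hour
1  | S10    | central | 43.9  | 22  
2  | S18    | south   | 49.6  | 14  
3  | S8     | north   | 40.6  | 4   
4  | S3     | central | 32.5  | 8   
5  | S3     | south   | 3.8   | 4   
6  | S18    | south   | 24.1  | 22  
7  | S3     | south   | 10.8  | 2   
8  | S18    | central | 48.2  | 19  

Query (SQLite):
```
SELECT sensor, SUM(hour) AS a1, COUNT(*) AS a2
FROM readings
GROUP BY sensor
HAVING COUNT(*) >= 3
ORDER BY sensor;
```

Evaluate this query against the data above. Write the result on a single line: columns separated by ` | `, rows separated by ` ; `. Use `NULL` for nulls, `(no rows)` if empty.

Group readings by sensor.
Per group compute: SUM(hour), COUNT(*).
HAVING: drop groups with fewer than 3 rows.
  S10: ids {1} → SUM(hour)=22, COUNT(*)=1
  S18: ids {2, 6, 8} → SUM(hour)=55, COUNT(*)=3
  S3: ids {4, 5, 7} → SUM(hour)=14, COUNT(*)=3
  S8: ids {3} → SUM(hour)=4, COUNT(*)=1

S18 | 55 | 3 ; S3 | 14 | 3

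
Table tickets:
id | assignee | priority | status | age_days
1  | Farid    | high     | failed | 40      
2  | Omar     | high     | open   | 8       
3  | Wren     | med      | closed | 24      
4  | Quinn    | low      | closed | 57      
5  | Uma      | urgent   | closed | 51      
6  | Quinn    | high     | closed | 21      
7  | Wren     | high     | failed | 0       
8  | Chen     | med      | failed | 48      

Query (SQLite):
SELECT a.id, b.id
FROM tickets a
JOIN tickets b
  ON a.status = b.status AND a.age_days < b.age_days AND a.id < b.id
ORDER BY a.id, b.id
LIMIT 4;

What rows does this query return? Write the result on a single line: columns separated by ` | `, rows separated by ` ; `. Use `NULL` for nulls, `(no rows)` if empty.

Pairs (a,b) with same status, a.age_days < b.age_days, a.id < b.id.
status groups: closed:{3,4,5,6} failed:{1,7,8} open:{2}
Ordered by (a.id, b.id); first 4.

1 | 8 ; 3 | 4 ; 3 | 5 ; 7 | 8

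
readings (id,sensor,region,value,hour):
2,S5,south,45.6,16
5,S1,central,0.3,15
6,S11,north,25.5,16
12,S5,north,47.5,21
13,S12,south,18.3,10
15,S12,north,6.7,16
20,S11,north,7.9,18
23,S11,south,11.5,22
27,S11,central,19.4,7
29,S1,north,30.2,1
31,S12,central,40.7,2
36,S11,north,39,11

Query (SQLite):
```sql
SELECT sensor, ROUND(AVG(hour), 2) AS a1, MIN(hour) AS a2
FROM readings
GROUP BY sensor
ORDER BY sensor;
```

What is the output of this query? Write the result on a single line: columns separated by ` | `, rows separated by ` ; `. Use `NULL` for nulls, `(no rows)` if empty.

S1 | 8 | 1 ; S11 | 14.8 | 7 ; S12 | 9.33 | 2 ; S5 | 18.5 | 16

Group readings by sensor.
Per group compute: ROUND(AVG(hour), 2), MIN(hour).
  S1: ids {5, 29} → ROUND(AVG(hour), 2)=8, MIN(hour)=1
  S11: ids {6, 20, 23, 27, 36} → ROUND(AVG(hour), 2)=14.8, MIN(hour)=7
  S12: ids {13, 15, 31} → ROUND(AVG(hour), 2)=9.33, MIN(hour)=2
  S5: ids {2, 12} → ROUND(AVG(hour), 2)=18.5, MIN(hour)=16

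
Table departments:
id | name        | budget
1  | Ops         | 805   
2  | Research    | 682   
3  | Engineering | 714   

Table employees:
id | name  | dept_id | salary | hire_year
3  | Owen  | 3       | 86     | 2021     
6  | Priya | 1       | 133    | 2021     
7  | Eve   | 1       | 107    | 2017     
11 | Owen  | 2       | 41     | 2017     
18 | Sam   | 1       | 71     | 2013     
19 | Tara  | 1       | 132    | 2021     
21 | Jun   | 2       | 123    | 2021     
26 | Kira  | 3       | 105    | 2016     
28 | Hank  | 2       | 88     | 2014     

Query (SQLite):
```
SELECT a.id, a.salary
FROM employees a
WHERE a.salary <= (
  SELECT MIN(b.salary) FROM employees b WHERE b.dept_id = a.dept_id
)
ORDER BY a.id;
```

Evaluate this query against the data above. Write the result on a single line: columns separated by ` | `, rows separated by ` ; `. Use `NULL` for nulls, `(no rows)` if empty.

3 | 86 ; 11 | 41 ; 18 | 71

For each employees row a, compute MIN(salary) over rows sharing a.dept_id.
Keep row a if a.salary <= that per-group MIN.
  dept_id=1: MIN(salary) = 71
  dept_id=2: MIN(salary) = 41
  dept_id=3: MIN(salary) = 86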